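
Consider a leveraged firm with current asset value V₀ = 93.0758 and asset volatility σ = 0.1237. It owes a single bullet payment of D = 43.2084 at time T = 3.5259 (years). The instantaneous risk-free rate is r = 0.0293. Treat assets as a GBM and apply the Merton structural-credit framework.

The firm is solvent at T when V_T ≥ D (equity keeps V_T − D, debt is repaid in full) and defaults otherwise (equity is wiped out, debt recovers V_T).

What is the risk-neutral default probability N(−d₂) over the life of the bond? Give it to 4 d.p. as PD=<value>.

PD=0.0001

d₁ = [ln(V₀/D) + (r + σ²/2)T] / (σ√T)
   = [ln(93.0758/43.2084) + (0.0293 + 0.5·0.1237²)·3.5259] / (0.1237·√3.5259)
   = [0.767379 + 0.130285] / 0.232276 = 3.864642
d₂ = d₁ − σ√T = 3.864642 − 0.232276 = 3.632366
risk-neutral PD = N(−d₂) = N(-3.632366) = 0.000140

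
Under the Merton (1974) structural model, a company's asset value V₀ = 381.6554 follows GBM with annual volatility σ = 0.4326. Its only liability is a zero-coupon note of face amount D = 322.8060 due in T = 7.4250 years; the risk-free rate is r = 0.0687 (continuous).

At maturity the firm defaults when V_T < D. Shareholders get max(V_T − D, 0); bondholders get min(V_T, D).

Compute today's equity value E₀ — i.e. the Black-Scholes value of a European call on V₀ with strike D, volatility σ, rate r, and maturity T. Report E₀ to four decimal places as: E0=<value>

E0=239.2434

d₁ = [ln(V₀/D) + (r + σ²/2)T] / (σ√T)
   = [ln(381.6554/322.8060) + (0.0687 + 0.5·0.4326²)·7.4250] / (0.4326·√7.4250)
   = [0.167467 + 1.204865] / 1.178785 = 1.164191
d₂ = d₁ − σ√T = 1.164191 − 1.178785 = -0.014594
N(d₁) = 0.877827,  N(d₂) = 0.494178,  e^(−rT) = 0.600437
E₀ = V₀·N(d₁) − D·e^(−rT)·N(d₂)
   = 381.6554·0.877827 − 322.8060·0.600437·0.494178 = 239.243428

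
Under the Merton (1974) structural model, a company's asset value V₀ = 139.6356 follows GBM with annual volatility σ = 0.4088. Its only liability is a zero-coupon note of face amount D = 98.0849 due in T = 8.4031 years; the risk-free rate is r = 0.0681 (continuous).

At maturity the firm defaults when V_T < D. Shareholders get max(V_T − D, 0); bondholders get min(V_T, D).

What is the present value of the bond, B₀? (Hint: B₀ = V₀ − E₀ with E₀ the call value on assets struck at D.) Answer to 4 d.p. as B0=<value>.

d₁ = [ln(V₀/D) + (r + σ²/2)T] / (σ√T)
   = [ln(139.6356/98.0849) + (0.0681 + 0.5·0.4088²)·8.4031] / (0.4088·√8.4031)
   = [0.353203 + 1.274403] / 1.185034 = 1.373468
d₂ = d₁ − σ√T = 1.373468 − 1.185034 = 0.188435
N(d₁) = 0.915197,  N(d₂) = 0.574732,  e^(−rT) = 0.564254
E₀ = V₀·N(d₁) − D·e^(−rT)·N(d₂)
   = 139.6356·0.915197 − 98.0849·0.564254·0.574732 = 95.985607
B₀ = V₀ − E₀ = 139.6356 − 95.985607 = 43.649993

B0=43.6500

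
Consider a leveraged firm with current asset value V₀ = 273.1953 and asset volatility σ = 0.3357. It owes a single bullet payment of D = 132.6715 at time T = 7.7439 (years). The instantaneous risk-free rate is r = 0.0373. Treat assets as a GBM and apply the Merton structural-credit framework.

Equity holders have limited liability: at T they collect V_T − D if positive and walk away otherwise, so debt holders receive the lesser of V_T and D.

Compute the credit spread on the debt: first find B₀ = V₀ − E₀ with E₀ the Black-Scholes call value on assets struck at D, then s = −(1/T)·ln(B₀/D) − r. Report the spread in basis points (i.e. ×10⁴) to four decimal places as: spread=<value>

d₁ = [ln(V₀/D) + (r + σ²/2)T] / (σ√T)
   = [ln(273.1953/132.6715) + (0.0373 + 0.5·0.3357²)·7.7439] / (0.3357·√7.7439)
   = [0.722311 + 0.725195] / 0.934181 = 1.549491
d₂ = d₁ − σ√T = 1.549491 − 0.934181 = 0.615310
N(d₁) = 0.939368,  N(d₂) = 0.730825,  e^(−rT) = 0.749126
E₀ = V₀·N(d₁) − D·e^(−rT)·N(d₂)
   = 273.1953·0.939368 − 132.6715·0.749126·0.730825 = 183.995934
B₀ = V₀ − E₀ = 273.1953 − 183.995934 = 89.199366
spread = −(1/T)·ln(B₀/D) − r = −(1/7.7439)·ln(89.199366/132.6715) − 0.0373 = 0.01396644
in basis points: 0.01396644 × 10⁴ = 139.6644 bp

spread=139.6644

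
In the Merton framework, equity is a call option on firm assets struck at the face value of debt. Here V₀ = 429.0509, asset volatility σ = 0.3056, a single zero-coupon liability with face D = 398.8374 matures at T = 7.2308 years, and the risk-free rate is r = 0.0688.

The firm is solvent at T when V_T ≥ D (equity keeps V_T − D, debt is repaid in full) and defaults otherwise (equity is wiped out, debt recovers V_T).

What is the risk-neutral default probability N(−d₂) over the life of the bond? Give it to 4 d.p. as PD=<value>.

PD=0.3885

d₁ = [ln(V₀/D) + (r + σ²/2)T] / (σ√T)
   = [ln(429.0509/398.8374) + (0.0688 + 0.5·0.3056²)·7.2308] / (0.3056·√7.2308)
   = [0.073022 + 0.835126] / 0.821763 = 1.105122
d₂ = d₁ − σ√T = 1.105122 − 0.821763 = 0.283359
risk-neutral PD = N(−d₂) = N(-0.283359) = 0.388451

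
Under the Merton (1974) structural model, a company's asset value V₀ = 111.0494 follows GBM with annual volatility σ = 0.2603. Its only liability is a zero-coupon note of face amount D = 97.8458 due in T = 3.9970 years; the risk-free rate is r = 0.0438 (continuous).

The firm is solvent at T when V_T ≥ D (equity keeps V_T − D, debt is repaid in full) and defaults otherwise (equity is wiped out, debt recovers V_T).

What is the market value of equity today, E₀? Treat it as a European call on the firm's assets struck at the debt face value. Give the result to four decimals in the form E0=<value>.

d₁ = [ln(V₀/D) + (r + σ²/2)T] / (σ√T)
   = [ln(111.0494/97.8458) + (0.0438 + 0.5·0.2603²)·3.9970] / (0.2603·√3.9970)
   = [0.126582 + 0.310479] / 0.520405 = 0.839849
d₂ = d₁ − σ√T = 0.839849 − 0.520405 = 0.319444
N(d₁) = 0.799504,  N(d₂) = 0.625305,  e^(−rT) = 0.839399
E₀ = V₀·N(d₁) − D·e^(−rT)·N(d₂)
   = 111.0494·0.799504 − 97.8458·0.839399·0.625305 = 37.426998

E0=37.4270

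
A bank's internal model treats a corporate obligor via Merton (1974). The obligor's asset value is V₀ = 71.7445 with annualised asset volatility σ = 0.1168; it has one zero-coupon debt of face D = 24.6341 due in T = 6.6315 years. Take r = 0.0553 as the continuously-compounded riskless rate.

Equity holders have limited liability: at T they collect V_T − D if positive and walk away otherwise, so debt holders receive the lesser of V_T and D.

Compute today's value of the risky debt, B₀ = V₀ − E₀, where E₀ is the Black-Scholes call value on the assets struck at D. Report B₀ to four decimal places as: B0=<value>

B0=17.0715

d₁ = [ln(V₀/D) + (r + σ²/2)T] / (σ√T)
   = [ln(71.7445/24.6341) + (0.0553 + 0.5·0.1168²)·6.6315] / (0.1168·√6.6315)
   = [1.068980 + 0.411956] / 0.300780 = 4.923654
d₂ = d₁ − σ√T = 4.923654 − 0.300780 = 4.622874
N(d₁) = 1.000000,  N(d₂) = 0.999998,  e^(−rT) = 0.693002
E₀ = V₀·N(d₁) − D·e^(−rT)·N(d₂)
   = 71.7445·1.000000 − 24.6341·0.693002·0.999998 = 54.673014
B₀ = V₀ − E₀ = 71.7445 − 54.673014 = 17.071486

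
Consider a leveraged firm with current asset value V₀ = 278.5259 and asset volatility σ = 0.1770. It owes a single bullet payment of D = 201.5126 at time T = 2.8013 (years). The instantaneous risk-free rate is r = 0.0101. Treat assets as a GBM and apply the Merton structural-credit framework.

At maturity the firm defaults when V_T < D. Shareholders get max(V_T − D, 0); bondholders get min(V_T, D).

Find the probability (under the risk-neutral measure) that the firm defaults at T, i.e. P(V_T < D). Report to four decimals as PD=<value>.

PD=0.1492

d₁ = [ln(V₀/D) + (r + σ²/2)T] / (σ√T)
   = [ln(278.5259/201.5126) + (0.0101 + 0.5·0.1770²)·2.8013] / (0.1770·√2.8013)
   = [0.323659 + 0.072174] / 0.296246 = 1.336162
d₂ = d₁ − σ√T = 1.336162 − 0.296246 = 1.039916
risk-neutral PD = N(−d₂) = N(-1.039916) = 0.149190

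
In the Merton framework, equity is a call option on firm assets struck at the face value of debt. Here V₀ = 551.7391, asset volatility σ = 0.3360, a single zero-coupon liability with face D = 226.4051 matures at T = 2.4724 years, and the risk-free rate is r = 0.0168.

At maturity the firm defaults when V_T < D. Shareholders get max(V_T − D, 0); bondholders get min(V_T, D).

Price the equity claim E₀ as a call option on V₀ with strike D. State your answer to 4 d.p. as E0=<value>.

d₁ = [ln(V₀/D) + (r + σ²/2)T] / (σ√T)
   = [ln(551.7391/226.4051) + (0.0168 + 0.5·0.3360²)·2.4724] / (0.3360·√2.4724)
   = [0.890749 + 0.181098] / 0.528322 = 2.028778
d₂ = d₁ − σ√T = 2.028778 − 0.528322 = 1.500456
N(d₁) = 0.978760,  N(d₂) = 0.933252,  e^(−rT) = 0.959314
E₀ = V₀·N(d₁) − D·e^(−rT)·N(d₂)
   = 551.7391·0.978760 − 226.4051·0.959314·0.933252 = 337.323496

E0=337.3235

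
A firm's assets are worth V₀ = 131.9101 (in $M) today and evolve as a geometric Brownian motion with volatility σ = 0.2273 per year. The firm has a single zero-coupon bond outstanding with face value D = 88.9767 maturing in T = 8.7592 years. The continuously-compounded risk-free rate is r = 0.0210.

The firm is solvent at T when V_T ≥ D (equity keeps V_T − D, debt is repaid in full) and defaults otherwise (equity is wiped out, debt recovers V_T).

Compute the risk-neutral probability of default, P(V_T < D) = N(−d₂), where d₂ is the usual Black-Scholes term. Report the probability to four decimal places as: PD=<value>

PD=0.3007

d₁ = [ln(V₀/D) + (r + σ²/2)T] / (σ√T)
   = [ln(131.9101/88.9767) + (0.0210 + 0.5·0.2273²)·8.7592] / (0.2273·√8.7592)
   = [0.393746 + 0.410217] / 0.672716 = 1.195100
d₂ = d₁ − σ√T = 1.195100 − 0.672716 = 0.522384
risk-neutral PD = N(−d₂) = N(-0.522384) = 0.300701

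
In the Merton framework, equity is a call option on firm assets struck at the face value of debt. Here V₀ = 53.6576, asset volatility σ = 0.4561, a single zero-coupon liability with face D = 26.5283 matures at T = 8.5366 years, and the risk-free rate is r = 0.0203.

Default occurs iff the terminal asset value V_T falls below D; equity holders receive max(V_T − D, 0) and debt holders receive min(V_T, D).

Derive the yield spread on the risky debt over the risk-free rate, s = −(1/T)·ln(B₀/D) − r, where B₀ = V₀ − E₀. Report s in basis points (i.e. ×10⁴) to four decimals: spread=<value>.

spread=385.3597

d₁ = [ln(V₀/D) + (r + σ²/2)T] / (σ√T)
   = [ln(53.6576/26.5283) + (0.0203 + 0.5·0.4561²)·8.5366] / (0.4561·√8.5366)
   = [0.704411 + 1.061216] / 1.332608 = 1.324940
d₂ = d₁ − σ√T = 1.324940 − 1.332608 = -0.007668
N(d₁) = 0.907405,  N(d₂) = 0.496941,  e^(−rT) = 0.840891
E₀ = V₀·N(d₁) − D·e^(−rT)·N(d₂)
   = 53.6576·0.907405 − 26.5283·0.840891·0.496941 = 37.603682
B₀ = V₀ − E₀ = 53.6576 − 37.603682 = 16.053918
spread = −(1/T)·ln(B₀/D) − r = −(1/8.5366)·ln(16.053918/26.5283) − 0.0203 = 0.03853597
in basis points: 0.03853597 × 10⁴ = 385.3597 bp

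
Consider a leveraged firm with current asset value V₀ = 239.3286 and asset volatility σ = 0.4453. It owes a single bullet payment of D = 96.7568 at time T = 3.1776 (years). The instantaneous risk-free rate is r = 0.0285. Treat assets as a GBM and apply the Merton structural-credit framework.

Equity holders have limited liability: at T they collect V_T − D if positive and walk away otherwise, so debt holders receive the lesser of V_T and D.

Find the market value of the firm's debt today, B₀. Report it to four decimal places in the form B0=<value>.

d₁ = [ln(V₀/D) + (r + σ²/2)T] / (σ√T)
   = [ln(239.3286/96.7568) + (0.0285 + 0.5·0.4453²)·3.1776] / (0.4453·√3.1776)
   = [0.905637 + 0.405608] / 0.793784 = 1.651892
d₂ = d₁ − σ√T = 1.651892 − 0.793784 = 0.858108
N(d₁) = 0.950722,  N(d₂) = 0.804583,  e^(−rT) = 0.913418
E₀ = V₀·N(d₁) − D·e^(−rT)·N(d₂)
   = 239.3286·0.950722 − 96.7568·0.913418·0.804583 = 156.426274
B₀ = V₀ − E₀ = 239.3286 − 156.426274 = 82.902326

B0=82.9023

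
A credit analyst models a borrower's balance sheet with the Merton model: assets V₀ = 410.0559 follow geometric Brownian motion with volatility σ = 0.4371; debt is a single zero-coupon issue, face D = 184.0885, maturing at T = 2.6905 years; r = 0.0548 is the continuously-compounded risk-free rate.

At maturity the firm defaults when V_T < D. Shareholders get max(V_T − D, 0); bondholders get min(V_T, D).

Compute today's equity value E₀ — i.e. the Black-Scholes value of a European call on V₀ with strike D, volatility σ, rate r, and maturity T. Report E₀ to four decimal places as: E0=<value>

d₁ = [ln(V₀/D) + (r + σ²/2)T] / (σ√T)
   = [ln(410.0559/184.0885) + (0.0548 + 0.5·0.4371²)·2.6905] / (0.4371·√2.6905)
   = [0.800877 + 0.404458] / 0.716964 = 1.681165
d₂ = d₁ − σ√T = 1.681165 − 0.716964 = 0.964201
N(d₁) = 0.953635,  N(d₂) = 0.832528,  e^(−rT) = 0.862915
E₀ = V₀·N(d₁) − D·e^(−rT)·N(d₂)
   = 410.0559·0.953635 − 184.0885·0.862915·0.832528 = 258.794267

E0=258.7943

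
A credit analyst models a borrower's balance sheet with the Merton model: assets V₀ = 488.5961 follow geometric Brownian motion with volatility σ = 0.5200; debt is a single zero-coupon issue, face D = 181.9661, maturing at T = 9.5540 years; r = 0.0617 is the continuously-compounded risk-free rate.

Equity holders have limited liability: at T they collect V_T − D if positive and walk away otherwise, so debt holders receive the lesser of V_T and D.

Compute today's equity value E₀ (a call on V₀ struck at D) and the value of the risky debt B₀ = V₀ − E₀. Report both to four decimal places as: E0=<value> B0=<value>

d₁ = [ln(V₀/D) + (r + σ²/2)T] / (σ√T)
   = [ln(488.5961/181.9661) + (0.0617 + 0.5·0.5200²)·9.5540] / (0.5200·√9.5540)
   = [0.987716 + 1.881183] / 1.607296 = 1.784922
d₂ = d₁ − σ√T = 1.784922 − 1.607296 = 0.177625
N(d₁) = 0.962863,  N(d₂) = 0.570491,  e^(−rT) = 0.554615
E₀ = V₀·N(d₁) − D·e^(−rT)·N(d₂)
   = 488.5961·0.962863 − 181.9661·0.554615·0.570491 = 412.876508
B₀ = V₀ − E₀ = 488.5961 − 412.876508 = 75.719592

E0=412.8765 B0=75.7196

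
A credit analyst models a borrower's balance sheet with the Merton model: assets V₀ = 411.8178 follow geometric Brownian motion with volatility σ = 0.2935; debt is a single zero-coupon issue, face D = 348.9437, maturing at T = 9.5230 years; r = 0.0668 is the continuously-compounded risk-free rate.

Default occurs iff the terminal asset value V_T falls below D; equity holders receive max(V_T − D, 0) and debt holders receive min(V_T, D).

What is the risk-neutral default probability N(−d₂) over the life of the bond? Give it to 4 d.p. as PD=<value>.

d₁ = [ln(V₀/D) + (r + σ²/2)T] / (σ√T)
   = [ln(411.8178/348.9437) + (0.0668 + 0.5·0.2935²)·9.5230] / (0.2935·√9.5230)
   = [0.165670 + 1.046303] / 0.905722 = 1.338129
d₂ = d₁ − σ√T = 1.338129 − 0.905722 = 0.432407
risk-neutral PD = N(−d₂) = N(-0.432407) = 0.332723

PD=0.3327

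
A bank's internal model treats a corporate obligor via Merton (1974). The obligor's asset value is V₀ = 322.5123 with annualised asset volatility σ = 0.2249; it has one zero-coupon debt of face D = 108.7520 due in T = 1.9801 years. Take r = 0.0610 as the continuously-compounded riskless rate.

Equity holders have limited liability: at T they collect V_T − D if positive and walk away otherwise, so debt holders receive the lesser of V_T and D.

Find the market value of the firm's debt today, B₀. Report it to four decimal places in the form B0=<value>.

B0=96.3777

d₁ = [ln(V₀/D) + (r + σ²/2)T] / (σ√T)
   = [ln(322.5123/108.7520) + (0.0610 + 0.5·0.2249²)·1.9801] / (0.2249·√1.9801)
   = [1.087071 + 0.170863] / 0.316470 = 3.974888
d₂ = d₁ − σ√T = 3.974888 − 0.316470 = 3.658417
N(d₁) = 0.999965,  N(d₂) = 0.999873,  e^(−rT) = 0.886224
E₀ = V₀·N(d₁) − D·e^(−rT)·N(d₂)
   = 322.5123·0.999965 − 108.7520·0.886224·0.999873 = 226.134597
B₀ = V₀ − E₀ = 322.5123 − 226.134597 = 96.377703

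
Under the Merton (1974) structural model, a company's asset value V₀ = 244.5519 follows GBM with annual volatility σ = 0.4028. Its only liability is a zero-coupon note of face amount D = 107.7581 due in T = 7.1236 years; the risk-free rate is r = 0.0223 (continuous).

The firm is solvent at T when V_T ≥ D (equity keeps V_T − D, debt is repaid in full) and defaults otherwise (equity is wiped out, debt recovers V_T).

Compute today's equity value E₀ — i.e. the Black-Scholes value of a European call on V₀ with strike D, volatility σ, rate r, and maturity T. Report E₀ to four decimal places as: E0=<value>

E0=167.1702

d₁ = [ln(V₀/D) + (r + σ²/2)T] / (σ√T)
   = [ln(244.5519/107.7581) + (0.0223 + 0.5·0.4028²)·7.1236] / (0.4028·√7.1236)
   = [0.819539 + 0.736751] / 1.075076 = 1.447608
d₂ = d₁ − σ√T = 1.447608 − 1.075076 = 0.372532
N(d₁) = 0.926137,  N(d₂) = 0.645252,  e^(−rT) = 0.853119
E₀ = V₀·N(d₁) − D·e^(−rT)·N(d₂)
   = 244.5519·0.926137 − 107.7581·0.853119·0.645252 = 167.170192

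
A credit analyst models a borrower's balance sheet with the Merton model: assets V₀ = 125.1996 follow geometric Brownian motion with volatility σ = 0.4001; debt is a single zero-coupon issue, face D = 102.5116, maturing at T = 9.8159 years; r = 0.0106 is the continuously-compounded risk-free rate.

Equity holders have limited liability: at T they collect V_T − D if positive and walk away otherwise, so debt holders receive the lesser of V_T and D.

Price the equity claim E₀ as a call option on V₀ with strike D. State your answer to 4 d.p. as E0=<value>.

d₁ = [ln(V₀/D) + (r + σ²/2)T] / (σ√T)
   = [ln(125.1996/102.5116) + (0.0106 + 0.5·0.4001²)·9.8159] / (0.4001·√9.8159)
   = [0.199933 + 0.889713] / 1.253527 = 0.869265
d₂ = d₁ − σ√T = 0.869265 − 1.253527 = -0.384262
N(d₁) = 0.807649,  N(d₂) = 0.350392,  e^(−rT) = 0.901182
E₀ = V₀·N(d₁) − D·e^(−rT)·N(d₂)
   = 125.1996·0.807649 − 102.5116·0.901182·0.350392 = 68.747538

E0=68.7475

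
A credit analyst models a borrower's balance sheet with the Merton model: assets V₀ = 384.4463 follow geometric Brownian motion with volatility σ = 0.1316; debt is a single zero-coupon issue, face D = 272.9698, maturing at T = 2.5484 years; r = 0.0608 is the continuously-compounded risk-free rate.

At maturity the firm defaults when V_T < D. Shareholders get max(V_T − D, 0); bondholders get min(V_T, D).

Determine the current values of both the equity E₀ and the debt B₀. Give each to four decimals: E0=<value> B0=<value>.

d₁ = [ln(V₀/D) + (r + σ²/2)T] / (σ√T)
   = [ln(384.4463/272.9698) + (0.0608 + 0.5·0.1316²)·2.5484] / (0.1316·√2.5484)
   = [0.342443 + 0.177010] / 0.210082 = 2.472615
d₂ = d₁ − σ√T = 2.472615 − 0.210082 = 2.262533
N(d₁) = 0.993294,  N(d₂) = 0.988168,  e^(−rT) = 0.856464
E₀ = V₀·N(d₁) − D·e^(−rT)·N(d₂)
   = 384.4463·0.993294 − 272.9698·0.856464·0.988168 = 150.845418
B₀ = V₀ − E₀ = 384.4463 − 150.845418 = 233.600882

E0=150.8454 B0=233.6009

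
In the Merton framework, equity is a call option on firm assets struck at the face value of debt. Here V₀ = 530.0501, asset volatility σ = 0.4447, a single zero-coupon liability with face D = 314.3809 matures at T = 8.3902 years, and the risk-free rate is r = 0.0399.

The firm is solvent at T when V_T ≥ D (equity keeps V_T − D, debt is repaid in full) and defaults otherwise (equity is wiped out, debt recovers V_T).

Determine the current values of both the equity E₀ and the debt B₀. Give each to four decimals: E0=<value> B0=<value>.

E0=365.2090 B0=164.8411

d₁ = [ln(V₀/D) + (r + σ²/2)T] / (σ√T)
   = [ln(530.0501/314.3809) + (0.0399 + 0.5·0.4447²)·8.3902] / (0.4447·√8.3902)
   = [0.522366 + 1.164384] / 1.288111 = 1.309476
d₂ = d₁ − σ√T = 1.309476 − 1.288111 = 0.021365
N(d₁) = 0.904813,  N(d₂) = 0.508523,  e^(−rT) = 0.715503
E₀ = V₀·N(d₁) − D·e^(−rT)·N(d₂)
   = 530.0501·0.904813 − 314.3809·0.715503·0.508523 = 365.209034
B₀ = V₀ − E₀ = 530.0501 − 365.209034 = 164.841066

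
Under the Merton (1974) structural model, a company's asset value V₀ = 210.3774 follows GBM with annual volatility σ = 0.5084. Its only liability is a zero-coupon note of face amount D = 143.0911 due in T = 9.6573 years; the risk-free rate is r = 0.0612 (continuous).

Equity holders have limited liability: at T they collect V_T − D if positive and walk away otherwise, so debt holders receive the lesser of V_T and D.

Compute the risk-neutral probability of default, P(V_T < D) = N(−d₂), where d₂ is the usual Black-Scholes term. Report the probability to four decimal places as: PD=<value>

PD=0.5682

d₁ = [ln(V₀/D) + (r + σ²/2)T] / (σ√T)
   = [ln(210.3774/143.0911) + (0.0612 + 0.5·0.5084²)·9.6573] / (0.5084·√9.6573)
   = [0.385422 + 1.839091] / 1.579914 = 1.407996
d₂ = d₁ − σ√T = 1.407996 − 1.579914 = -0.171918
risk-neutral PD = N(−d₂) = N(0.171918) = 0.568249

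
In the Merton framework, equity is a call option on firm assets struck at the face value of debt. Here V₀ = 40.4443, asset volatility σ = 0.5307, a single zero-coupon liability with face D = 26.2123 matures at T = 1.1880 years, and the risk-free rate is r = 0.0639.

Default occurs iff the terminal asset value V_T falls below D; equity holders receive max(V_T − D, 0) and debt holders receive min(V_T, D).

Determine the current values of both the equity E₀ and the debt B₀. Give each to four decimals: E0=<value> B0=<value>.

d₁ = [ln(V₀/D) + (r + σ²/2)T] / (σ√T)
   = [ln(40.4443/26.2123) + (0.0639 + 0.5·0.5307²)·1.1880] / (0.5307·√1.1880)
   = [0.433697 + 0.243209] / 0.578439 = 1.170229
d₂ = d₁ − σ√T = 1.170229 − 0.578439 = 0.591791
N(d₁) = 0.879046,  N(d₂) = 0.723005,  e^(−rT) = 0.926897
E₀ = V₀·N(d₁) − D·e^(−rT)·N(d₂)
   = 40.4443·0.879046 − 26.2123·0.926897·0.723005 = 17.986199
B₀ = V₀ − E₀ = 40.4443 − 17.986199 = 22.458101

E0=17.9862 B0=22.4581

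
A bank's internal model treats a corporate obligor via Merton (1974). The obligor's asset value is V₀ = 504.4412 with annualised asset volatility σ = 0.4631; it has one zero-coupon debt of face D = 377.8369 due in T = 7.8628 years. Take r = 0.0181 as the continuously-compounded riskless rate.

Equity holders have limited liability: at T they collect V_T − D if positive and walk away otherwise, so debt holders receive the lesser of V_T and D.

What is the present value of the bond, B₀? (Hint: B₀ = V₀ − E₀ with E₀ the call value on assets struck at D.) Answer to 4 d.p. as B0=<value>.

B0=205.4004

d₁ = [ln(V₀/D) + (r + σ²/2)T] / (σ√T)
   = [ln(504.4412/377.8369) + (0.0181 + 0.5·0.4631²)·7.8628] / (0.4631·√7.8628)
   = [0.288989 + 0.985451] / 1.298564 = 0.981422
d₂ = d₁ − σ√T = 0.981422 − 1.298564 = -0.317142
N(d₁) = 0.836808,  N(d₂) = 0.375568,  e^(−rT) = 0.867347
E₀ = V₀·N(d₁) − D·e^(−rT)·N(d₂)
   = 504.4412·0.836808 − 377.8369·0.867347·0.375568 = 299.040831
B₀ = V₀ − E₀ = 504.4412 − 299.040831 = 205.400369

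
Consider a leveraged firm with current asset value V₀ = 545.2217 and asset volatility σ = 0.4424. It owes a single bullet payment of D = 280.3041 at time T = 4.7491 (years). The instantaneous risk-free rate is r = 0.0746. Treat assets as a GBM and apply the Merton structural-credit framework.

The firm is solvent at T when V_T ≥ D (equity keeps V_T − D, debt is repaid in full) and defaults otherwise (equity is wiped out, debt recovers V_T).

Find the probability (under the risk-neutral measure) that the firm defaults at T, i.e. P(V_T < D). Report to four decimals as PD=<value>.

d₁ = [ln(V₀/D) + (r + σ²/2)T] / (σ√T)
   = [ln(545.2217/280.3041) + (0.0746 + 0.5·0.4424²)·4.7491] / (0.4424·√4.7491)
   = [0.665317 + 0.819024] / 0.964097 = 1.539619
d₂ = d₁ − σ√T = 1.539619 − 0.964097 = 0.575522
risk-neutral PD = N(−d₂) = N(-0.575522) = 0.282469

PD=0.2825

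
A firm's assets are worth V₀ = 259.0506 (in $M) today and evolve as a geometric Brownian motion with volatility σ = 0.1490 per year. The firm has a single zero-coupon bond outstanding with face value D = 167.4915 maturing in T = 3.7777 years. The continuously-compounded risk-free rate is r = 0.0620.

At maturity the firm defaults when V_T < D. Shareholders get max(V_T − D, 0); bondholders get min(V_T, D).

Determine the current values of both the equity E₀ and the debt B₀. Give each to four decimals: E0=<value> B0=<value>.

E0=126.7197 B0=132.3309

d₁ = [ln(V₀/D) + (r + σ²/2)T] / (σ√T)
   = [ln(259.0506/167.4915) + (0.0620 + 0.5·0.1490²)·3.7777] / (0.1490·√3.7777)
   = [0.436091 + 0.276152] / 0.289601 = 2.459393
d₂ = d₁ − σ√T = 2.459393 − 0.289601 = 2.169792
N(d₁) = 0.993041,  N(d₂) = 0.984989,  e^(−rT) = 0.791190
E₀ = V₀·N(d₁) − D·e^(−rT)·N(d₂)
   = 259.0506·0.993041 − 167.4915·0.791190·0.984989 = 126.719664
B₀ = V₀ − E₀ = 259.0506 − 126.719664 = 132.330936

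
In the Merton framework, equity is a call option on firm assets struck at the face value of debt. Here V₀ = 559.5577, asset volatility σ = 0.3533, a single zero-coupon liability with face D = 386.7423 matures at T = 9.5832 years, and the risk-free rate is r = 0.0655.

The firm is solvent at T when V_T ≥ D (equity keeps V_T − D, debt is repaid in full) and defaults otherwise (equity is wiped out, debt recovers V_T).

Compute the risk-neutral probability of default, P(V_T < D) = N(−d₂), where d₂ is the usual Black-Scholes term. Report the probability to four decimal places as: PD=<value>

d₁ = [ln(V₀/D) + (r + σ²/2)T] / (σ√T)
   = [ln(559.5577/386.7423) + (0.0655 + 0.5·0.3533²)·9.5832] / (0.3533·√9.5832)
   = [0.369388 + 1.225791] / 1.093702 = 1.458514
d₂ = d₁ − σ√T = 1.458514 − 1.093702 = 0.364812
risk-neutral PD = N(−d₂) = N(-0.364812) = 0.357626

PD=0.3576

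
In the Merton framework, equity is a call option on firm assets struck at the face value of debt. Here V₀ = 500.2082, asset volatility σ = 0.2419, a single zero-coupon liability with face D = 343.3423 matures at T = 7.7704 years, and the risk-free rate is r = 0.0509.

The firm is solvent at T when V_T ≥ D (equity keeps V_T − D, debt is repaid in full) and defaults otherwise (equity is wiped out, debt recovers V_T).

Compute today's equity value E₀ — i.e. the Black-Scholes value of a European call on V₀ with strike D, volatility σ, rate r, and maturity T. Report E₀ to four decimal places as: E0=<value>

E0=282.8886

d₁ = [ln(V₀/D) + (r + σ²/2)T] / (σ√T)
   = [ln(500.2082/343.3423) + (0.0509 + 0.5·0.2419²)·7.7704] / (0.2419·√7.7704)
   = [0.376297 + 0.622858] / 0.674307 = 1.481751
d₂ = d₁ − σ√T = 1.481751 − 0.674307 = 0.807444
N(d₁) = 0.930797,  N(d₂) = 0.790295,  e^(−rT) = 0.673334
E₀ = V₀·N(d₁) − D·e^(−rT)·N(d₂)
   = 500.2082·0.930797 − 343.3423·0.673334·0.790295 = 282.888552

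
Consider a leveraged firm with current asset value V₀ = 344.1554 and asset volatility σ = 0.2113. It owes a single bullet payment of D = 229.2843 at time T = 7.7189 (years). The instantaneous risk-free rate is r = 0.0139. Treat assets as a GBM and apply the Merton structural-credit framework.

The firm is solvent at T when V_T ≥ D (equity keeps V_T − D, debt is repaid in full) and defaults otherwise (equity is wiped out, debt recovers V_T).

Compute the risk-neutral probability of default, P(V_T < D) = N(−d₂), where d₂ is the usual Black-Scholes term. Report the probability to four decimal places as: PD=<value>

d₁ = [ln(V₀/D) + (r + σ²/2)T] / (σ√T)
   = [ln(344.1554/229.2843) + (0.0139 + 0.5·0.2113²)·7.7189] / (0.2113·√7.7189)
   = [0.406131 + 0.279608] / 0.587053 = 1.168104
d₂ = d₁ − σ√T = 1.168104 − 0.587053 = 0.581051
risk-neutral PD = N(−d₂) = N(-0.581051) = 0.280603

PD=0.2806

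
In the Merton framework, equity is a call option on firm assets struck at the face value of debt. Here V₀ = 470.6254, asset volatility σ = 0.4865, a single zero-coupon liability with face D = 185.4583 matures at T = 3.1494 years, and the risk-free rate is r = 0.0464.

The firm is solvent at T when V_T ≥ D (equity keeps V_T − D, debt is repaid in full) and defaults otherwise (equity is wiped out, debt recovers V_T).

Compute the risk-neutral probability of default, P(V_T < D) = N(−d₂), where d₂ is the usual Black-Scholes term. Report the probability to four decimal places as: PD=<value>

d₁ = [ln(V₀/D) + (r + σ²/2)T] / (σ√T)
   = [ln(470.6254/185.4583) + (0.0464 + 0.5·0.4865²)·3.1494] / (0.4865·√3.1494)
   = [0.931232 + 0.518836] / 0.863370 = 1.679545
d₂ = d₁ − σ√T = 1.679545 − 0.863370 = 0.816175
risk-neutral PD = N(−d₂) = N(-0.816175) = 0.207200

PD=0.2072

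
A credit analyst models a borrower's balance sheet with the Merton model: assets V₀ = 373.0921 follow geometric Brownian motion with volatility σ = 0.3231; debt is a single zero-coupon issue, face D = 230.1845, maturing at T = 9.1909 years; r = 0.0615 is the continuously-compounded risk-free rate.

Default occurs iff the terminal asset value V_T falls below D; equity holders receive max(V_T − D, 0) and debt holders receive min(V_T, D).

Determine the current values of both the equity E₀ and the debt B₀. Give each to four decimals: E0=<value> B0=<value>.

E0=256.8689 B0=116.2232

d₁ = [ln(V₀/D) + (r + σ²/2)T] / (σ√T)
   = [ln(373.0921/230.1845) + (0.0615 + 0.5·0.3231²)·9.1909] / (0.3231·√9.1909)
   = [0.482944 + 1.044976] / 0.979526 = 1.559857
d₂ = d₁ − σ√T = 1.559857 − 0.979526 = 0.580331
N(d₁) = 0.940603,  N(d₂) = 0.719154,  e^(−rT) = 0.568224
E₀ = V₀·N(d₁) − D·e^(−rT)·N(d₂)
   = 373.0921·0.940603 − 230.1845·0.568224·0.719154 = 256.868922
B₀ = V₀ − E₀ = 373.0921 − 256.868922 = 116.223178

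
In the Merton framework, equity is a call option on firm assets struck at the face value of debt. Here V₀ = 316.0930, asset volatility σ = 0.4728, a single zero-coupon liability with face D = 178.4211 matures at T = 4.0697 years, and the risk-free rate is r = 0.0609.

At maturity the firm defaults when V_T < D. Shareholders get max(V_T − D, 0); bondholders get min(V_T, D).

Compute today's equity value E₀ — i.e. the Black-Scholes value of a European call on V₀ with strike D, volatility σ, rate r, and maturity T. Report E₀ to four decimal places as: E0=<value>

d₁ = [ln(V₀/D) + (r + σ²/2)T] / (σ√T)
   = [ln(316.0930/178.4211) + (0.0609 + 0.5·0.4728²)·4.0697] / (0.4728·√4.0697)
   = [0.571890 + 0.702715] / 0.953803 = 1.336340
d₂ = d₁ − σ√T = 1.336340 − 0.953803 = 0.382537
N(d₁) = 0.909281,  N(d₂) = 0.648968,  e^(−rT) = 0.780481
E₀ = V₀·N(d₁) − D·e^(−rT)·N(d₂)
   = 316.0930·0.909281 − 178.4211·0.780481·0.648968 = 197.045683

E0=197.0457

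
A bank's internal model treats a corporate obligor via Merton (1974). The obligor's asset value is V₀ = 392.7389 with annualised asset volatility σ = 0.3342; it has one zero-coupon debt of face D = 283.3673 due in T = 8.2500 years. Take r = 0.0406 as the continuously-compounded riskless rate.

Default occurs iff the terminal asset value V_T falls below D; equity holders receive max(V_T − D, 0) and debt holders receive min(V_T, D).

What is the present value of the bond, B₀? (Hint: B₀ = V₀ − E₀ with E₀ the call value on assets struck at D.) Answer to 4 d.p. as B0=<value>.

B0=165.7439

d₁ = [ln(V₀/D) + (r + σ²/2)T] / (σ√T)
   = [ln(392.7389/283.3673) + (0.0406 + 0.5·0.3342²)·8.2500] / (0.3342·√8.2500)
   = [0.326401 + 0.795670] / 0.959916 = 1.168926
d₂ = d₁ − σ√T = 1.168926 − 0.959916 = 0.209009
N(d₁) = 0.878783,  N(d₂) = 0.582779,  e^(−rT) = 0.715374
E₀ = V₀·N(d₁) − D·e^(−rT)·N(d₂)
   = 392.7389·0.878783 − 283.3673·0.715374·0.582779 = 226.995047
B₀ = V₀ − E₀ = 392.7389 − 226.995047 = 165.743853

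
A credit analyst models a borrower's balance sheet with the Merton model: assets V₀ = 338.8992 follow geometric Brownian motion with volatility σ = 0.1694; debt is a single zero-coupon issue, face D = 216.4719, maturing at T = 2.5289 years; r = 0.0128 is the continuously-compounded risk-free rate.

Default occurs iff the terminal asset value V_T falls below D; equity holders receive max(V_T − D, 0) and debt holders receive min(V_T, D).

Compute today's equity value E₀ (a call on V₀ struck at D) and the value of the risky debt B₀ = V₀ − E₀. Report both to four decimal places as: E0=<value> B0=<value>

d₁ = [ln(V₀/D) + (r + σ²/2)T] / (σ√T)
   = [ln(338.8992/216.4719) + (0.0128 + 0.5·0.1694²)·2.5289] / (0.1694·√2.5289)
   = [0.448242 + 0.068655] / 0.269389 = 1.918778
d₂ = d₁ − σ√T = 1.918778 − 0.269389 = 1.649390
N(d₁) = 0.972494,  N(d₂) = 0.950466,  e^(−rT) = 0.968148
E₀ = V₀·N(d₁) − D·e^(−rT)·N(d₂)
   = 338.8992·0.972494 − 216.4719·0.968148·0.950466 = 130.381617
B₀ = V₀ − E₀ = 338.8992 − 130.381617 = 208.517583

E0=130.3816 B0=208.5176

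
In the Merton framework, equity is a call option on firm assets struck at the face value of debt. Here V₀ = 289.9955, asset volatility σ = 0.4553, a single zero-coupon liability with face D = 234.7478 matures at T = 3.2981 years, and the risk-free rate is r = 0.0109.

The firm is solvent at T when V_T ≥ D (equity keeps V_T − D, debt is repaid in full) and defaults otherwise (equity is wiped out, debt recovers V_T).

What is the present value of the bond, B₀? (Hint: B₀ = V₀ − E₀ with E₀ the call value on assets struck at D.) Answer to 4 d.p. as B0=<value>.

d₁ = [ln(V₀/D) + (r + σ²/2)T] / (σ√T)
   = [ln(289.9955/234.7478) + (0.0109 + 0.5·0.4553²)·3.2981] / (0.4553·√3.2981)
   = [0.211354 + 0.377794] / 0.826855 = 0.712516
d₂ = d₁ − σ√T = 0.712516 − 0.826855 = -0.114339
N(d₁) = 0.761927,  N(d₂) = 0.454484,  e^(−rT) = 0.964689
E₀ = V₀·N(d₁) − D·e^(−rT)·N(d₂)
   = 289.9955·0.761927 − 234.7478·0.964689·0.454484 = 118.033573
B₀ = V₀ − E₀ = 289.9955 − 118.033573 = 171.961927

B0=171.9619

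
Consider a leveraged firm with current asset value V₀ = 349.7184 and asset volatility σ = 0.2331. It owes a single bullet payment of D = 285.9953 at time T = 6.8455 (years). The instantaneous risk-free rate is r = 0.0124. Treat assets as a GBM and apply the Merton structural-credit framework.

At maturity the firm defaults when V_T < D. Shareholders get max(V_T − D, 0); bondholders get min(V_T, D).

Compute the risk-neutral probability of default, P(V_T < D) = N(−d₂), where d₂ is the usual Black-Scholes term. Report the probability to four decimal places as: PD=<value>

d₁ = [ln(V₀/D) + (r + σ²/2)T] / (σ√T)
   = [ln(349.7184/285.9953) + (0.0124 + 0.5·0.2331²)·6.8455] / (0.2331·√6.8455)
   = [0.201153 + 0.270861] / 0.609881 = 0.773945
d₂ = d₁ − σ√T = 0.773945 − 0.609881 = 0.164065
risk-neutral PD = N(−d₂) = N(-0.164065) = 0.434840

PD=0.4348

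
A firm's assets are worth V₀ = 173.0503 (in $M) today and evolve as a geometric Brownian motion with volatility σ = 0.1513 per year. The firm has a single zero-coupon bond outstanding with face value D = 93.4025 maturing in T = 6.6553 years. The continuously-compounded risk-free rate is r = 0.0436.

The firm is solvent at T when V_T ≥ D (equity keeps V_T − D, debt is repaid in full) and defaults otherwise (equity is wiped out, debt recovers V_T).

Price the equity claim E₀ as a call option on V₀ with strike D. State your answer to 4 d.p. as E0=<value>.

d₁ = [ln(V₀/D) + (r + σ²/2)T] / (σ√T)
   = [ln(173.0503/93.4025) + (0.0436 + 0.5·0.1513²)·6.6553] / (0.1513·√6.6553)
   = [0.616664 + 0.366347] / 0.390322 = 2.518463
d₂ = d₁ − σ√T = 2.518463 − 0.390322 = 2.128141
N(d₁) = 0.994107,  N(d₂) = 0.983337,  e^(−rT) = 0.748136
E₀ = V₀·N(d₁) − D·e^(−rT)·N(d₂)
   = 173.0503·0.994107 − 93.4025·0.748136·0.983337 = 103.317062

E0=103.3171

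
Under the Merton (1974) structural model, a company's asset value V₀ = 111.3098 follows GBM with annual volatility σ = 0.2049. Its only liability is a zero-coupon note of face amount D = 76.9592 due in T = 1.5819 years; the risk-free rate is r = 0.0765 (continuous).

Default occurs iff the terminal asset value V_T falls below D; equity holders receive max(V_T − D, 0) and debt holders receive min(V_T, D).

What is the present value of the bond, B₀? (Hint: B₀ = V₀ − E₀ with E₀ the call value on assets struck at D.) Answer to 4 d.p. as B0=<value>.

B0=67.9418

d₁ = [ln(V₀/D) + (r + σ²/2)T] / (σ√T)
   = [ln(111.3098/76.9592) + (0.0765 + 0.5·0.2049²)·1.5819] / (0.2049·√1.5819)
   = [0.369042 + 0.154223] / 0.257710 = 2.030438
d₂ = d₁ − σ√T = 2.030438 − 0.257710 = 1.772728
N(d₁) = 0.978844,  N(d₂) = 0.961863,  e^(−rT) = 0.886020
E₀ = V₀·N(d₁) − D·e^(−rT)·N(d₂)
   = 111.3098·0.978844 − 76.9592·0.886020·0.961863 = 43.367967
B₀ = V₀ − E₀ = 111.3098 − 43.367967 = 67.941833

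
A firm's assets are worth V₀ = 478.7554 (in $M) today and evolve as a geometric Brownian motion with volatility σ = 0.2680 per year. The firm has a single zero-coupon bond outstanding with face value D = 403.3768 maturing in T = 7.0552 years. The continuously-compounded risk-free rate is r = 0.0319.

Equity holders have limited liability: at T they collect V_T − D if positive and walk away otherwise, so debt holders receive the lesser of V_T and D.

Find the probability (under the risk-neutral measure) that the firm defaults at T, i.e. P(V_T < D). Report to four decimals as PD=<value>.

d₁ = [ln(V₀/D) + (r + σ²/2)T] / (σ√T)
   = [ln(478.7554/403.3768) + (0.0319 + 0.5·0.2680²)·7.0552] / (0.2680·√7.0552)
   = [0.171319 + 0.478427] / 0.711852 = 0.912755
d₂ = d₁ − σ√T = 0.912755 − 0.711852 = 0.200903
risk-neutral PD = N(−d₂) = N(-0.200903) = 0.420387

PD=0.4204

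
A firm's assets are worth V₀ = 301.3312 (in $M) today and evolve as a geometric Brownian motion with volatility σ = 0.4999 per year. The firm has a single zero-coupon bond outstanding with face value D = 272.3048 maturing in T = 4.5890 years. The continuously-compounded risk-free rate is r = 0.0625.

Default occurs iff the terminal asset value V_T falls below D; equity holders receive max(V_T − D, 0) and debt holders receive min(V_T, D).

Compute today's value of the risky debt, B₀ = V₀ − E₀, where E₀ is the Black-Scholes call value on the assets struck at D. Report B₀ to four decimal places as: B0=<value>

d₁ = [ln(V₀/D) + (r + σ²/2)T] / (σ√T)
   = [ln(301.3312/272.3048) + (0.0625 + 0.5·0.4999²)·4.5890] / (0.4999·√4.5890)
   = [0.101288 + 0.860208] / 1.070883 = 0.897853
d₂ = d₁ − σ√T = 0.897853 − 1.070883 = -0.173030
N(d₁) = 0.815368,  N(d₂) = 0.431314,  e^(−rT) = 0.750652
E₀ = V₀·N(d₁) − D·e^(−rT)·N(d₂)
   = 301.3312·0.815368 − 272.3048·0.750652·0.431314 = 157.532587
B₀ = V₀ − E₀ = 301.3312 − 157.532587 = 143.798613

B0=143.7986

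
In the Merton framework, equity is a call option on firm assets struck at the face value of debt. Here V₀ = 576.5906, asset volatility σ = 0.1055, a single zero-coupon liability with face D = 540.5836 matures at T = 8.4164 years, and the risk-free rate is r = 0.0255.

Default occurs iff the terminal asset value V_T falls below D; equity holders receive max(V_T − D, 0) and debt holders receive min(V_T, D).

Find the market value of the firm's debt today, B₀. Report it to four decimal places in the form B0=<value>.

d₁ = [ln(V₀/D) + (r + σ²/2)T] / (σ√T)
   = [ln(576.5906/540.5836) + (0.0255 + 0.5·0.1055²)·8.4164] / (0.1055·√8.4164)
   = [0.064483 + 0.261457] / 0.306066 = 1.064931
d₂ = d₁ − σ√T = 1.064931 − 0.306066 = 0.758865
N(d₁) = 0.856547,  N(d₂) = 0.776033,  e^(−rT) = 0.806849
E₀ = V₀·N(d₁) − D·e^(−rT)·N(d₂)
   = 576.5906·0.856547 − 540.5836·0.806849·0.776033 = 155.394536
B₀ = V₀ − E₀ = 576.5906 − 155.394536 = 421.196064

B0=421.1961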